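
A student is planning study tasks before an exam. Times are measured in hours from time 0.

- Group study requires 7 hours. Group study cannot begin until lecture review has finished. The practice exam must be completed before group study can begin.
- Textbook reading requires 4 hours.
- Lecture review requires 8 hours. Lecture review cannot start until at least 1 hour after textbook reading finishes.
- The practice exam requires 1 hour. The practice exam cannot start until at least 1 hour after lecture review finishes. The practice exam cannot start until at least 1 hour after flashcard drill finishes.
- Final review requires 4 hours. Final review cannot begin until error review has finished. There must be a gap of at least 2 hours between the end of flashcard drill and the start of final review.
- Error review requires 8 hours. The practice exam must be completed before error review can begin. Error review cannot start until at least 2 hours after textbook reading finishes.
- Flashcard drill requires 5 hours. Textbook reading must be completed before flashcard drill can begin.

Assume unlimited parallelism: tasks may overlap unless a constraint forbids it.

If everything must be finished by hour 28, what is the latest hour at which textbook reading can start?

Final review has no dependents, so it just needs to finish by hour 28. Starting by 28 − 4 = hour 24 achieves that.
Error review feeds into final review (must start by hour 24); so error review must finish by hour 24 and therefore start by hour 16.
Group study must finish by hour 28; it takes 7 hours, so it must start by 28 − 7 = hour 21.
For the practice exam: error review (must start by hour 16); group study (must start by hour 21). The most restrictive is hour 16; with a 1-hour duration, the practice exam must start by hour 15.
Lecture review has several dependents: the practice exam (must start by hour 15, minus 1-hour gap → hour 14); group study (must start by hour 21). The earliest of those limits is hour 14, so lecture review must start by 14 − 8 = hour 6.
Flashcard drill must finish in time for the practice exam (must start by hour 15, minus 1-hour gap → hour 14); final review (must start by hour 24, minus 2-hour gap → hour 22). The tightest is hour 14, so flashcard drill must start by 14 − 5 = hour 9.
Textbook reading must finish in time for lecture review (must start by hour 6, minus 1-hour gap → hour 5); flashcard drill (must start by hour 9); error review (must start by hour 16, minus 2-hour gap → hour 14). The tightest is hour 5, so textbook reading must start by 5 − 4 = hour 1.

1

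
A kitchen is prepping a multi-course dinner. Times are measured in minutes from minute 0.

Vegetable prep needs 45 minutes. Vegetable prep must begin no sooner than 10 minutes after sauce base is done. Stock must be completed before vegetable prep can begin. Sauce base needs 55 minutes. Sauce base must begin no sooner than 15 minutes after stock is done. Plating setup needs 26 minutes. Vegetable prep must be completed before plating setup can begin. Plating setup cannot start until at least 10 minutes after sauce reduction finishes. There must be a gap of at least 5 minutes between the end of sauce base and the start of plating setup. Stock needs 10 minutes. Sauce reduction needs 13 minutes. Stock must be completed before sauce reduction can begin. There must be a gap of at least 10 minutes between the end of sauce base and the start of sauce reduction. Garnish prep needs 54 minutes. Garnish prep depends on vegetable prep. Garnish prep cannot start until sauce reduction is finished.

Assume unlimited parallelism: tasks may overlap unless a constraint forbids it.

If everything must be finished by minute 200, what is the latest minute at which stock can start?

Plating setup must finish by minute 200; it takes 26 minutes, so it must start by 200 − 26 = minute 174.
Garnish prep has no dependents, so it just needs to finish by minute 200. Starting by 200 − 54 = minute 146 achieves that.
For vegetable prep: plating setup (must start by minute 174); garnish prep (must start by minute 146). The most restrictive is minute 146; with a 45-minute duration, vegetable prep must start by minute 101.
Sauce reduction feeds plating setup (must start by minute 174, minus 10-minute gap → minute 164); garnish prep (must start by minute 146). Taking the minimum, sauce reduction must finish by minute 146 and start by 146 − 13 = minute 133.
Sauce base must finish in time for vegetable prep (must start by minute 101, minus 10-minute gap → minute 91); sauce reduction (must start by minute 133, minus 10-minute gap → minute 123); plating setup (must start by minute 174, minus 5-minute gap → minute 169). The tightest is minute 91, so sauce base must start by 91 − 55 = minute 36.
For stock: sauce base (must start by minute 36, minus 15-minute gap → minute 21); vegetable prep (must start by minute 101); sauce reduction (must start by minute 133). The most restrictive is minute 21; with a 10-minute duration, stock must start by minute 11.

11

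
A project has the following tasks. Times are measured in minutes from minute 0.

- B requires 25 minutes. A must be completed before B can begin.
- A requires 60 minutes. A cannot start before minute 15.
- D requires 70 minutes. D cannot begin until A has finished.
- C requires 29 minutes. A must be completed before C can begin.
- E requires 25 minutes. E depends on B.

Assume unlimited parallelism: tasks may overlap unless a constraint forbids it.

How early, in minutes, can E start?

A waits on its own release at minute 15, so it starts at minute 15 and finishes at 15 + 60 = minute 75.
B cannot begin until A (finishes minute 75). It runs from minute 75 to 75 + 25 = minute 100.
E waits on B (finishes minute 100), so the earliest it can start is minute 100.

100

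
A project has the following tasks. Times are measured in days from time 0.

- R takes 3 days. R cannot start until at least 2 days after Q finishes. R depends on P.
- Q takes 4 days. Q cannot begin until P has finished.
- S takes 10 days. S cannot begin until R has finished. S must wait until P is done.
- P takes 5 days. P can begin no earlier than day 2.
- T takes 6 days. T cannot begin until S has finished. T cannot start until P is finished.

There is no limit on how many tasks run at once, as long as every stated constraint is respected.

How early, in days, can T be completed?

32

After its own release at day 2, P can start at day 2 and finishes at day 7.
After P (finishes day 7), Q can start at day 7 and finishes at day 11.
R needs all of Q (finishes day 11, plus 2-day gap → day 13); P (finishes day 7). That puts its earliest start at day 13; it finishes at 13 + 3 = day 16.
S needs all of R (finishes day 16); P (finishes day 7). That puts its earliest start at day 16; it finishes at 16 + 10 = day 26.
For T: S (finishes day 26); P (finishes day 7). Taking the maximum gives a start of day 26, and it finishes at 26 + 6 = day 32.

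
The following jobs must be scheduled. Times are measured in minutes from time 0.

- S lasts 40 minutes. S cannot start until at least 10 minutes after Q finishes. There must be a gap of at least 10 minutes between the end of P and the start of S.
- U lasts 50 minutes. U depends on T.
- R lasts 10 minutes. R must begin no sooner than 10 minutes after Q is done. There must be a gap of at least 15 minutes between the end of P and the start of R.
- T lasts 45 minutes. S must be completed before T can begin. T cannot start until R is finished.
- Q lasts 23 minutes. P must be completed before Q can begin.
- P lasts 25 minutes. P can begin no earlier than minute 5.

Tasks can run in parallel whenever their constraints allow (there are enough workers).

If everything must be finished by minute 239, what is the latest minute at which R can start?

134

Nothing follows U; the deadline of minute 239 is its only limit. It must start by 239 − 50 = minute 189.
Since U (must start by minute 189) depends on it, T must finish by minute 189. Backing off its 45-minute duration gives a latest start of minute 144.
R feeds into T (must start by minute 144); so R must finish by minute 144 and therefore start by minute 134.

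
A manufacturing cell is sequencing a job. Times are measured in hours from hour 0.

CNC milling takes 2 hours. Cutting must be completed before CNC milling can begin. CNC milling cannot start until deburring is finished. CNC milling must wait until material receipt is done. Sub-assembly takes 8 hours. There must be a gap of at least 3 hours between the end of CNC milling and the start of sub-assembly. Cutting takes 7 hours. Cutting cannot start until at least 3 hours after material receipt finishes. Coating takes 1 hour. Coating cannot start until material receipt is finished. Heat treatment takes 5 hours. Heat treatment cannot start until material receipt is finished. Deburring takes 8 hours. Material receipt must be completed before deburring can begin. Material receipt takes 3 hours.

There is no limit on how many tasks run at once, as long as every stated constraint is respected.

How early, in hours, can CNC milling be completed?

15

Material receipt can start immediately at hour 0; it finishes at hour 3.
Deburring cannot begin until material receipt (finishes hour 3). It runs from hour 3 to 3 + 8 = hour 11.
After material receipt (finishes hour 3, plus 3-hour gap → hour 6), cutting can start at hour 6 and finishes at hour 13.
For CNC milling: cutting (finishes hour 13); deburring (finishes hour 11); material receipt (finishes hour 3). Taking the maximum gives a start of hour 13, and it finishes at 13 + 2 = hour 15.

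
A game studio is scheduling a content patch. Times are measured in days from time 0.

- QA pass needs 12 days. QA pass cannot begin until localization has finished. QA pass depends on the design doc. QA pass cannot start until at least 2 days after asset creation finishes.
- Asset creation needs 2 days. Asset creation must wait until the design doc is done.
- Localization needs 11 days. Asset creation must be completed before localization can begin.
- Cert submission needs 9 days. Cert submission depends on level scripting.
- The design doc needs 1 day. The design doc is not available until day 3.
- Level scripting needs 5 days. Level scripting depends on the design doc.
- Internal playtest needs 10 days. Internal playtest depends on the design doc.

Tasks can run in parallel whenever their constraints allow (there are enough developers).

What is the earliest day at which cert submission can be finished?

18

After its own release at day 3, the design doc can start at day 3 and finishes at day 4.
Level scripting waits on the design doc (finishes day 4), so it starts at day 4 and finishes at 4 + 5 = day 9.
Cert submission waits on level scripting (finishes day 9), so it starts at day 9 and finishes at 9 + 9 = day 18.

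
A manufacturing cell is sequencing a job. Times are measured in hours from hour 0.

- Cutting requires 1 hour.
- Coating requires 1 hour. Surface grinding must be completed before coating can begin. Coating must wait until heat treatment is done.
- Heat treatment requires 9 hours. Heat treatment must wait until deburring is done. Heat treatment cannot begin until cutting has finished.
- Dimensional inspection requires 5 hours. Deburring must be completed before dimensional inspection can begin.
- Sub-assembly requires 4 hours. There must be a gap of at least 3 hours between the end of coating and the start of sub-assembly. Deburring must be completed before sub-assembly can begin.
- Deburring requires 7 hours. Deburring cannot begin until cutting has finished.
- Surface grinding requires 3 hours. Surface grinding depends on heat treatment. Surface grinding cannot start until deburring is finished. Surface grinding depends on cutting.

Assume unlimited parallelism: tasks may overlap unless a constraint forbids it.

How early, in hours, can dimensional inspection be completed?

Cutting can start immediately at hour 0; it finishes at hour 1.
Deburring waits on cutting (finishes hour 1), so it starts at hour 1 and finishes at 1 + 7 = hour 8.
After deburring (finishes hour 8), dimensional inspection can start at hour 8 and finishes at hour 13.

13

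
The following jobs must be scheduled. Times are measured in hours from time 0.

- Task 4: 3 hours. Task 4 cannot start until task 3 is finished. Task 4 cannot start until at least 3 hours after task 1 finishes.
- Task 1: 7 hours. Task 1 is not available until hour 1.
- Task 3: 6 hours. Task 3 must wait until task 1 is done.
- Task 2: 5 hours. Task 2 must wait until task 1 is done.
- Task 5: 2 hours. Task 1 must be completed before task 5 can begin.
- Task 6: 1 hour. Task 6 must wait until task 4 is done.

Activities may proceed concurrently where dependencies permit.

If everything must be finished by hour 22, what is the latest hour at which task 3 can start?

12

Nothing follows task 6; the deadline of hour 22 is its only limit. It must start by 22 − 1 = hour 21.
Task 4 must finish before task 6 (must start by hour 21). With a 3-hour duration, task 4 must start by 21 − 3 = hour 18.
Task 3 must finish before task 4 (must start by hour 18). With a 6-hour duration, task 3 must start by 18 − 6 = hour 12.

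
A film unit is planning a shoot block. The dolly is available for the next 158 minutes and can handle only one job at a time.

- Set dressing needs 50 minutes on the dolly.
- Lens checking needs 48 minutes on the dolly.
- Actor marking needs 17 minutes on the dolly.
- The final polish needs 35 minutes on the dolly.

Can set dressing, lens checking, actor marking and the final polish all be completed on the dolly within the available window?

Yes

Running back to back, the jobs need 50 + 48 + 17 + 35 = 150 minutes on the dolly.
Since 150 ≤ 158, they fit within the window.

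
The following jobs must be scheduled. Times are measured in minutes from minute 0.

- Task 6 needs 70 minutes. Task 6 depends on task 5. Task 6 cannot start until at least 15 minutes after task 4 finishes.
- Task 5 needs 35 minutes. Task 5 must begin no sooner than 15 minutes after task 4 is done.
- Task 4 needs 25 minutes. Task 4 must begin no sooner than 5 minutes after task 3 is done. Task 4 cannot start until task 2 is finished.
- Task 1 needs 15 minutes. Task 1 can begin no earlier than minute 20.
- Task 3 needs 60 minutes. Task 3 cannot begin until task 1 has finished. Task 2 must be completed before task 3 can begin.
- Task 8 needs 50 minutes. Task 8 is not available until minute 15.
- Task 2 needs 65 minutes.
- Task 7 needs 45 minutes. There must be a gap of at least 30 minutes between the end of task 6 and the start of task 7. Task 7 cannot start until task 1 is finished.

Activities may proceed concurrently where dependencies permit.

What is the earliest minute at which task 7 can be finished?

350

Nothing blocks task 2, so it runs from minute 0 to minute 65.
After its own release at minute 20, task 1 can start at minute 20 and finishes at minute 35.
For task 3: task 1 (finishes minute 35); task 2 (finishes minute 65). Taking the maximum gives a start of minute 65, and it finishes at 65 + 60 = minute 125.
For task 4: task 3 (finishes minute 125, plus 5-minute gap → minute 130); task 2 (finishes minute 65). Taking the maximum gives a start of minute 130, and it finishes at 130 + 25 = minute 155.
Task 5 cannot begin until task 4 (finishes minute 155, plus 15-minute gap → minute 170). It runs from minute 170 to 170 + 35 = minute 205.
Task 6 cannot start until task 5 (finishes minute 205); task 4 (finishes minute 155, plus 15-minute gap → minute 170). The controlling bound is minute 205, so task 6 finishes at 205 + 70 = minute 275.
For task 7: task 6 (finishes minute 275, plus 30-minute gap → minute 305); task 1 (finishes minute 35). Taking the maximum gives a start of minute 305, and it finishes at 305 + 45 = minute 350.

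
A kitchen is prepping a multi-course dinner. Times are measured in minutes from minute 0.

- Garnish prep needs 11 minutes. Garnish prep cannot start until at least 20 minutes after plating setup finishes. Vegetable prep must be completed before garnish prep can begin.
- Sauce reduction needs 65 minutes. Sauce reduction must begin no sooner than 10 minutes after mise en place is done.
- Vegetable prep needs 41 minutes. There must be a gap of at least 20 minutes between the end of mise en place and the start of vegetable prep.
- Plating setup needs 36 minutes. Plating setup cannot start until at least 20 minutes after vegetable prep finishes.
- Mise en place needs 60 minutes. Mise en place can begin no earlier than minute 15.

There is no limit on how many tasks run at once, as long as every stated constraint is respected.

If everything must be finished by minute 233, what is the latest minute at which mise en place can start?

25

Garnish prep has no dependents, so it just needs to finish by minute 233. Starting by 233 − 11 = minute 222 achieves that.
Plating setup has to be done before garnish prep (must start by minute 222, minus 20-minute gap → minute 202). That means finishing by minute 202, i.e. starting by 202 − 36 = minute 166.
Vegetable prep must finish in time for plating setup (must start by minute 166, minus 20-minute gap → minute 146); garnish prep (must start by minute 222). The tightest is minute 146, so vegetable prep must start by 146 − 41 = minute 105.
To finish by minute 233, sauce reduction (duration 65) must start no later than minute 168.
Mise en place feeds vegetable prep (must start by minute 105, minus 20-minute gap → minute 85); sauce reduction (must start by minute 168, minus 10-minute gap → minute 158). Taking the minimum, mise en place must finish by minute 85 and start by 85 − 60 = minute 25.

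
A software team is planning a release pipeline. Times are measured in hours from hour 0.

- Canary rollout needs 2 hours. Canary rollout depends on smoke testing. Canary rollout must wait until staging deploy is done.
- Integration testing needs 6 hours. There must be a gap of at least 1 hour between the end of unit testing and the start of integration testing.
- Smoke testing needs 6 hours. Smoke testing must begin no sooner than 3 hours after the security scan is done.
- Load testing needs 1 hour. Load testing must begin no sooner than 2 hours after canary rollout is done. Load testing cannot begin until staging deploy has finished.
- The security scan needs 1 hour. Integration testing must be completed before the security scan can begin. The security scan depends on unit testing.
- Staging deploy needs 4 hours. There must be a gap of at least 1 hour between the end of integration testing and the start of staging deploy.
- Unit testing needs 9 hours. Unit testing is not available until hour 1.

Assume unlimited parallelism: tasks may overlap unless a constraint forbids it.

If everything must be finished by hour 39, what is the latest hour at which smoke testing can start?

28

Nothing follows load testing; the deadline of hour 39 is its only limit. It must start by 39 − 1 = hour 38.
Since load testing (must start by hour 38, minus 2-hour gap → hour 36) depends on it, canary rollout must finish by hour 36. Backing off its 2-hour duration gives a latest start of hour 34.
Since canary rollout (must start by hour 34) depends on it, smoke testing must finish by hour 34. Backing off its 6-hour duration gives a latest start of hour 28.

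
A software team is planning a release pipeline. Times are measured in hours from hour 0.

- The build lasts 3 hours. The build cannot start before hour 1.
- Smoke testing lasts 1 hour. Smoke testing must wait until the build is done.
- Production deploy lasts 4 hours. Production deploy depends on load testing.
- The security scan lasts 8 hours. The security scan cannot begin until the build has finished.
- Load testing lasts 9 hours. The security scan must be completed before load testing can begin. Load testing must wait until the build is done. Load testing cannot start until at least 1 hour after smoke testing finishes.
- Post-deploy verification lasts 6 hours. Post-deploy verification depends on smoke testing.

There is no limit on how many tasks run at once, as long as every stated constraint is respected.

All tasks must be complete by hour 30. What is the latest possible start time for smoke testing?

Nothing follows production deploy; the deadline of hour 30 is its only limit. It must start by 30 − 4 = hour 26.
Load testing must finish before production deploy (must start by hour 26). With a 9-hour duration, load testing must start by 26 − 9 = hour 17.
Nothing follows post-deploy verification; the deadline of hour 30 is its only limit. It must start by 30 − 6 = hour 24.
Smoke testing has several dependents: load testing (must start by hour 17, minus 1-hour gap → hour 16); post-deploy verification (must start by hour 24). The earliest of those limits is hour 16, so smoke testing must start by 16 − 1 = hour 15.

15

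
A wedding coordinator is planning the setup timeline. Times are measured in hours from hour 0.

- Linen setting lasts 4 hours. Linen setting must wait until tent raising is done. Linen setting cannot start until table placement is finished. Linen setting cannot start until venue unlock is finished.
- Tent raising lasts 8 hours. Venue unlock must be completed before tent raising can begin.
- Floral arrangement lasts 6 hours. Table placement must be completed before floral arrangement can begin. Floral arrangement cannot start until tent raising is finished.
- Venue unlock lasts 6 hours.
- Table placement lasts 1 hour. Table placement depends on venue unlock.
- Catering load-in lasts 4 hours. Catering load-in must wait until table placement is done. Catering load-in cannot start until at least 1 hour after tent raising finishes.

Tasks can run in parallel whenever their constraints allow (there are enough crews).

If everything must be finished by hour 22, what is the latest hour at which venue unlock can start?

2

Nothing follows linen setting; the deadline of hour 22 is its only limit. It must start by 22 − 4 = hour 18.
Floral arrangement has no dependents, so it just needs to finish by hour 22. Starting by 22 − 6 = hour 16 achieves that.
To finish by hour 22, catering load-in (duration 4) must start no later than hour 18.
For tent raising: linen setting (must start by hour 18); floral arrangement (must start by hour 16); catering load-in (must start by hour 18, minus 1-hour gap → hour 17). The most restrictive is hour 16; with an 8-hour duration, tent raising must start by hour 8.
Table placement must finish in time for linen setting (must start by hour 18); floral arrangement (must start by hour 16); catering load-in (must start by hour 18). The tightest is hour 16, so table placement must start by 16 − 1 = hour 15.
Venue unlock has several dependents: tent raising (must start by hour 8); table placement (must start by hour 15); linen setting (must start by hour 18). The earliest of those limits is hour 8, so venue unlock must start by 8 − 6 = hour 2.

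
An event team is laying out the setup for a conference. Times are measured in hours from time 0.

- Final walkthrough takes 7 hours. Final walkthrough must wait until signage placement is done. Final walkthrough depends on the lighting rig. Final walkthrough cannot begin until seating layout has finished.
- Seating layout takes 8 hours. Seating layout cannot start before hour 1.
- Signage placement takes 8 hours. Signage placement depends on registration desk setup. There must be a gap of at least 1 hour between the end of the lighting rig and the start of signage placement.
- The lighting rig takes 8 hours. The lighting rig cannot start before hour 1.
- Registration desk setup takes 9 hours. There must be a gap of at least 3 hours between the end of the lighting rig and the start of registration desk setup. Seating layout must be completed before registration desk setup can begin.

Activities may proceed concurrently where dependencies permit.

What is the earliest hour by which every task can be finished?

36

Seating layout waits on its own release at hour 1, so it starts at hour 1 and finishes at 1 + 8 = hour 9.
The lighting rig cannot begin until its own release at hour 1. It runs from hour 1 to 1 + 8 = hour 9.
For registration desk setup: the lighting rig (finishes hour 9, plus 3-hour gap → hour 12); seating layout (finishes hour 9). Taking the maximum gives a start of hour 12, and it finishes at 12 + 9 = hour 21.
Signage placement needs all of registration desk setup (finishes hour 21); the lighting rig (finishes hour 9, plus 1-hour gap → hour 10). That puts its earliest start at hour 21; it finishes at 21 + 8 = hour 29.
Final walkthrough has to wait for signage placement (finishes hour 29); the lighting rig (finishes hour 9); seating layout (finishes hour 9). The latest of these is hour 29, so final walkthrough runs hour 29 to 29 + 7 = hour 36.
All tasks are finished once the last one completes. Finish times: The lighting rig at 9, Seating layout at 9, Registration desk setup at 21, Signage placement at 29, Final walkthrough at 36. The latest is hour 36.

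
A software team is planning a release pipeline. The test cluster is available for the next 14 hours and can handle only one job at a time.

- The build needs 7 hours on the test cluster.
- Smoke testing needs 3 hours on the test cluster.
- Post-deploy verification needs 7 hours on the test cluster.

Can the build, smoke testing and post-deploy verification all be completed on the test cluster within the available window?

Running back to back, the jobs need 7 + 3 + 7 = 17 hours on the test cluster.
Since 17 > 14, they cannot all fit.

No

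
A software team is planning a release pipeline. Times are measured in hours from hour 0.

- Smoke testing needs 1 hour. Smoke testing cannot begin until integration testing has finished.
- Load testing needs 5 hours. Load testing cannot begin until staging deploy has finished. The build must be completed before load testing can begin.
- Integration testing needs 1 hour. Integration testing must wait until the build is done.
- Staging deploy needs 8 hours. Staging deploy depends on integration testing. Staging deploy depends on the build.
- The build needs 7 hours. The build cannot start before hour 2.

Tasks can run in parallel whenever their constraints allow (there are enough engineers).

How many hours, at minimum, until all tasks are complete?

The build waits on its own release at hour 2, so it starts at hour 2 and finishes at 2 + 7 = hour 9.
After the build (finishes hour 9), integration testing can start at hour 9 and finishes at hour 10.
Smoke testing waits on integration testing (finishes hour 10), so it starts at hour 10 and finishes at 10 + 1 = hour 11.
For staging deploy: integration testing (finishes hour 10); the build (finishes hour 9). Taking the maximum gives a start of hour 10, and it finishes at 10 + 8 = hour 18.
For load testing: staging deploy (finishes hour 18); the build (finishes hour 9). Taking the maximum gives a start of hour 18, and it finishes at 18 + 5 = hour 23.
All tasks are finished once the last one completes. Finish times: The build at 9, Integration testing at 10, Staging deploy at 18, Smoke testing at 11, Load testing at 23. The latest is hour 23.

23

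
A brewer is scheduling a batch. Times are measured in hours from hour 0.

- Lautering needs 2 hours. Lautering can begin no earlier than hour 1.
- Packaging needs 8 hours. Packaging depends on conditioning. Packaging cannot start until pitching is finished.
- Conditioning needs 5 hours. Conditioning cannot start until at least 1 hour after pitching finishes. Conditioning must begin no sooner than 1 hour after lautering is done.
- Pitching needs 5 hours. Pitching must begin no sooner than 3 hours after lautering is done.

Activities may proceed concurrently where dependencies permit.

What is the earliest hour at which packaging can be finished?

Lautering cannot begin until its own release at hour 1. It runs from hour 1 to 1 + 2 = hour 3.
Pitching waits on lautering (finishes hour 3, plus 3-hour gap → hour 6), so it starts at hour 6 and finishes at 6 + 5 = hour 11.
For conditioning: pitching (finishes hour 11, plus 1-hour gap → hour 12); lautering (finishes hour 3, plus 1-hour gap → hour 4). Taking the maximum gives a start of hour 12, and it finishes at 12 + 5 = hour 17.
Packaging needs all of conditioning (finishes hour 17); pitching (finishes hour 11). That puts its earliest start at hour 17; it finishes at 17 + 8 = hour 25.

25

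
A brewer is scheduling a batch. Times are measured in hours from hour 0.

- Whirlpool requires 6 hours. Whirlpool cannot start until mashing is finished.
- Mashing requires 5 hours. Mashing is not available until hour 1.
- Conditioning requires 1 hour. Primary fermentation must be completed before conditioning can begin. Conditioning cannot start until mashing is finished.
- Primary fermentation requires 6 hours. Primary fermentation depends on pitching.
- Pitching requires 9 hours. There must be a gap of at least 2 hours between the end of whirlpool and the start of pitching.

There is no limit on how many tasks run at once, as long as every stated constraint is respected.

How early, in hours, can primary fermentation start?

Mashing cannot begin until its own release at hour 1. It runs from hour 1 to 1 + 5 = hour 6.
After mashing (finishes hour 6), whirlpool can start at hour 6 and finishes at hour 12.
Pitching cannot begin until whirlpool (finishes hour 12, plus 2-hour gap → hour 14). It runs from hour 14 to 14 + 9 = hour 23.
Primary fermentation waits on pitching (finishes hour 23), so the earliest it can start is hour 23.

23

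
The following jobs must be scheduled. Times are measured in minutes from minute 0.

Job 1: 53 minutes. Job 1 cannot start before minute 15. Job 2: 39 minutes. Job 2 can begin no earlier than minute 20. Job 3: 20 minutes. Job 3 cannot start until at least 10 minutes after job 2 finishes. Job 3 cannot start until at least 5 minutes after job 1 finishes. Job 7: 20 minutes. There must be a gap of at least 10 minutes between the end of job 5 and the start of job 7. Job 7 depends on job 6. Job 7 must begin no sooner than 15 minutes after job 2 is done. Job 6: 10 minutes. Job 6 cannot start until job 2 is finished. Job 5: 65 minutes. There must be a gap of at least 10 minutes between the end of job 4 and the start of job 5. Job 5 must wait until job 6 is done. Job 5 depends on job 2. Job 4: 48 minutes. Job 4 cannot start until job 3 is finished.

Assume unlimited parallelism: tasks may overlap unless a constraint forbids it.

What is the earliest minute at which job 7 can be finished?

246

Job 2 waits on its own release at minute 20, so it starts at minute 20 and finishes at 20 + 39 = minute 59.
Job 6 cannot begin until job 2 (finishes minute 59). It runs from minute 59 to 59 + 10 = minute 69.
Job 1 cannot begin until its own release at minute 15. It runs from minute 15 to 15 + 53 = minute 68.
Job 3 cannot start until job 2 (finishes minute 59, plus 10-minute gap → minute 69); job 1 (finishes minute 68, plus 5-minute gap → minute 73). The controlling bound is minute 73, so job 3 finishes at 73 + 20 = minute 93.
Job 4 waits on job 3 (finishes minute 93), so it starts at minute 93 and finishes at 93 + 48 = minute 141.
Job 5 has to wait for job 4 (finishes minute 141, plus 10-minute gap → minute 151); job 6 (finishes minute 69); job 2 (finishes minute 59). The latest of these is minute 151, so job 5 runs minute 151 to 151 + 65 = minute 216.
For job 7: job 5 (finishes minute 216, plus 10-minute gap → minute 226); job 6 (finishes minute 69); job 2 (finishes minute 59, plus 15-minute gap → minute 74). Taking the maximum gives a start of minute 226, and it finishes at 226 + 20 = minute 246.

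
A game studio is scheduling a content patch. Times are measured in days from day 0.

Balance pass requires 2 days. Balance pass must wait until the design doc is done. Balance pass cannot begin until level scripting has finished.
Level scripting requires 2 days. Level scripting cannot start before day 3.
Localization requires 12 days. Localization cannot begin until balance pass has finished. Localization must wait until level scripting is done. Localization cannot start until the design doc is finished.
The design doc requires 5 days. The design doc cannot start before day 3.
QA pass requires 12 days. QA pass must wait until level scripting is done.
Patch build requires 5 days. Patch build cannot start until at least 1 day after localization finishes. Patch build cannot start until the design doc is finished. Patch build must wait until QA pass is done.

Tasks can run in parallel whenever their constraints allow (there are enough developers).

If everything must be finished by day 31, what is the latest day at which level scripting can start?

Patch build must finish by day 31; it takes 5 days, so it must start by 31 − 5 = day 26.
Localization feeds into patch build (must start by day 26, minus 1-day gap → day 25); so localization must finish by day 25 and therefore start by day 13.
Since localization (must start by day 13) depends on it, balance pass must finish by day 13. Backing off its 2-day duration gives a latest start of day 11.
Since patch build (must start by day 26) depends on it, QA pass must finish by day 26. Backing off its 12-day duration gives a latest start of day 14.
Level scripting has several dependents: balance pass (must start by day 11); localization (must start by day 13); QA pass (must start by day 14). The earliest of those limits is day 11, so level scripting must start by 11 − 2 = day 9.

9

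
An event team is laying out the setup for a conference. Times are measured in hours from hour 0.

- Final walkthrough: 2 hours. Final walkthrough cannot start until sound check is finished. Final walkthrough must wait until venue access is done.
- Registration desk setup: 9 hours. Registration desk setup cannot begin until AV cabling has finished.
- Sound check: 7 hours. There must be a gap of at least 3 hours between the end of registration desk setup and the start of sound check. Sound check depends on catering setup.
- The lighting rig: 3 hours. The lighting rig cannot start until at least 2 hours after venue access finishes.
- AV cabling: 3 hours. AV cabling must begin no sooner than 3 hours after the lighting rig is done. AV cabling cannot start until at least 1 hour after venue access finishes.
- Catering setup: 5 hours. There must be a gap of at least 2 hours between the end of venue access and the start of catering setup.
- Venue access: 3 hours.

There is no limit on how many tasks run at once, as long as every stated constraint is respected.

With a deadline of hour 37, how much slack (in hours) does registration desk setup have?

Nothing blocks venue access, so it runs from hour 0 to hour 3.
After venue access (finishes hour 3, plus 2-hour gap → hour 5), the lighting rig can start at hour 5 and finishes at hour 8.
AV cabling cannot start until the lighting rig (finishes hour 8, plus 3-hour gap → hour 11); venue access (finishes hour 3, plus 1-hour gap → hour 4). The controlling bound is hour 11, so AV cabling finishes at 11 + 3 = hour 14.
After AV cabling (finishes hour 14), registration desk setup can start at hour 14 and finishes at hour 23.

Working backward from the deadline:
Final walkthrough has no dependents, so it just needs to finish by hour 37. Starting by 37 − 2 = hour 35 achieves that.
Sound check must finish before final walkthrough (must start by hour 35). With a 7-hour duration, sound check must start by 35 − 7 = hour 28.
Registration desk setup feeds into sound check (must start by hour 28, minus 3-hour gap → hour 25); so registration desk setup must finish by hour 25 and therefore start by hour 16.
So registration desk setup can start as early as hour 14 and as late as hour 16, giving 16 − 14 = 2 hours of slack.

2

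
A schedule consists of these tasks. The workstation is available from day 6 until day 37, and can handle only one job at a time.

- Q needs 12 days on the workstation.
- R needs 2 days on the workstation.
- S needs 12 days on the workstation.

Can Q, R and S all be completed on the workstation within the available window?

The workstation window is 37 − 6 = 31 days.
Running back to back, the jobs need 12 + 2 + 12 = 26 days on the workstation.
Since 26 ≤ 31, they fit within the window.

Yes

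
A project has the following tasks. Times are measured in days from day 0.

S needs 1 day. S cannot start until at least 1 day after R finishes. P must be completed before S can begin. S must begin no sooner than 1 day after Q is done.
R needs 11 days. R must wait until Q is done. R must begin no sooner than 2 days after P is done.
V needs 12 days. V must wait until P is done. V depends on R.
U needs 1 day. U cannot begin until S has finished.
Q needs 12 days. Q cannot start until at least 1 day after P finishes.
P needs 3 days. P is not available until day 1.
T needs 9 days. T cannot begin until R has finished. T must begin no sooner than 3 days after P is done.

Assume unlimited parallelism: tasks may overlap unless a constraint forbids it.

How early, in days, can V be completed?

P waits on its own release at day 1, so it starts at day 1 and finishes at 1 + 3 = day 4.
Q cannot begin until P (finishes day 4, plus 1-day gap → day 5). It runs from day 5 to 5 + 12 = day 17.
For R: Q (finishes day 17); P (finishes day 4, plus 2-day gap → day 6). Taking the maximum gives a start of day 17, and it finishes at 17 + 11 = day 28.
V needs all of P (finishes day 4); R (finishes day 28). That puts its earliest start at day 28; it finishes at 28 + 12 = day 40.

40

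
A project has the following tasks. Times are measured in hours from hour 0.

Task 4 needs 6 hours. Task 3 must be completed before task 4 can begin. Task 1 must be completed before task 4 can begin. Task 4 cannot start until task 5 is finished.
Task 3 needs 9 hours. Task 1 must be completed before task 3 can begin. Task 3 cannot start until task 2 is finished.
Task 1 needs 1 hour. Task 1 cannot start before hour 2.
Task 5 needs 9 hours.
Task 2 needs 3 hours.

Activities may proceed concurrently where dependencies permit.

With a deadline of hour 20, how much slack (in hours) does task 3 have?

Task 2 has no prerequisites, so it starts at hour 0 and finishes at hour 3.
After its own release at hour 2, task 1 can start at hour 2 and finishes at hour 3.
For task 3: task 1 (finishes hour 3); task 2 (finishes hour 3). Taking the maximum gives a start of hour 3, and it finishes at 3 + 9 = hour 12.

Working backward from the deadline:
To finish by hour 20, task 4 (duration 6) must start no later than hour 14.
Since task 4 (must start by hour 14) depends on it, task 3 must finish by hour 14. Backing off its 9-hour duration gives a latest start of hour 5.
So task 3 can start as early as hour 3 and as late as hour 5, giving 5 − 3 = 2 hours of slack.

2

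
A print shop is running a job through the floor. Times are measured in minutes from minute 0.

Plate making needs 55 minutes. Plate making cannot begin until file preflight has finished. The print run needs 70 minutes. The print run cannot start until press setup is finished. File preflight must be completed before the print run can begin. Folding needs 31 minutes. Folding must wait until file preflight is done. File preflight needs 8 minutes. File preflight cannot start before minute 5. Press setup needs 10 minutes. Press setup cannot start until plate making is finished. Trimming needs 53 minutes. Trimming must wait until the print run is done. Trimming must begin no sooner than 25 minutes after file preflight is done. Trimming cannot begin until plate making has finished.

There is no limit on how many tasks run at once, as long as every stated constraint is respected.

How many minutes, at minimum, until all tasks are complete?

File preflight waits on its own release at minute 5, so it starts at minute 5 and finishes at 5 + 8 = minute 13.
Folding cannot begin until file preflight (finishes minute 13). It runs from minute 13 to 13 + 31 = minute 44.
Plate making waits on file preflight (finishes minute 13), so it starts at minute 13 and finishes at 13 + 55 = minute 68.
Press setup cannot begin until plate making (finishes minute 68). It runs from minute 68 to 68 + 10 = minute 78.
The print run cannot start until press setup (finishes minute 78); file preflight (finishes minute 13). The controlling bound is minute 78, so the print run finishes at 78 + 70 = minute 148.
Trimming has to wait for the print run (finishes minute 148); file preflight (finishes minute 13, plus 25-minute gap → minute 38); plate making (finishes minute 68). The latest of these is minute 148, so trimming runs minute 148 to 148 + 53 = minute 201.
All tasks are finished once the last one completes. Finish times: File preflight at 13, Plate making at 68, Press setup at 78, The print run at 148, Trimming at 201, Folding at 44. The latest is minute 201.

201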